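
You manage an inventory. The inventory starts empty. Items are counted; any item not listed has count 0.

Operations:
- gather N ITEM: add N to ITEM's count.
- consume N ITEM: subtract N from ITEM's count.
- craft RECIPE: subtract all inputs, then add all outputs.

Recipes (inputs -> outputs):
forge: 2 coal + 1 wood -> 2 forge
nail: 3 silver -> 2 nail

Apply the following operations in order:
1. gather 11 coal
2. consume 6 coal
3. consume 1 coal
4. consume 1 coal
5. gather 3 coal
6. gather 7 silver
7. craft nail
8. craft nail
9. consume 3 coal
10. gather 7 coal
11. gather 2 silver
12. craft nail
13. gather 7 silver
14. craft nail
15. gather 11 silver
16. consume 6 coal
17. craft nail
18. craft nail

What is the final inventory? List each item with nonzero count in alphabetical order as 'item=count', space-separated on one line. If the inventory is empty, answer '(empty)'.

Answer: coal=4 nail=12 silver=9

Derivation:
After 1 (gather 11 coal): coal=11
After 2 (consume 6 coal): coal=5
After 3 (consume 1 coal): coal=4
After 4 (consume 1 coal): coal=3
After 5 (gather 3 coal): coal=6
After 6 (gather 7 silver): coal=6 silver=7
After 7 (craft nail): coal=6 nail=2 silver=4
After 8 (craft nail): coal=6 nail=4 silver=1
After 9 (consume 3 coal): coal=3 nail=4 silver=1
After 10 (gather 7 coal): coal=10 nail=4 silver=1
After 11 (gather 2 silver): coal=10 nail=4 silver=3
After 12 (craft nail): coal=10 nail=6
After 13 (gather 7 silver): coal=10 nail=6 silver=7
After 14 (craft nail): coal=10 nail=8 silver=4
After 15 (gather 11 silver): coal=10 nail=8 silver=15
After 16 (consume 6 coal): coal=4 nail=8 silver=15
After 17 (craft nail): coal=4 nail=10 silver=12
After 18 (craft nail): coal=4 nail=12 silver=9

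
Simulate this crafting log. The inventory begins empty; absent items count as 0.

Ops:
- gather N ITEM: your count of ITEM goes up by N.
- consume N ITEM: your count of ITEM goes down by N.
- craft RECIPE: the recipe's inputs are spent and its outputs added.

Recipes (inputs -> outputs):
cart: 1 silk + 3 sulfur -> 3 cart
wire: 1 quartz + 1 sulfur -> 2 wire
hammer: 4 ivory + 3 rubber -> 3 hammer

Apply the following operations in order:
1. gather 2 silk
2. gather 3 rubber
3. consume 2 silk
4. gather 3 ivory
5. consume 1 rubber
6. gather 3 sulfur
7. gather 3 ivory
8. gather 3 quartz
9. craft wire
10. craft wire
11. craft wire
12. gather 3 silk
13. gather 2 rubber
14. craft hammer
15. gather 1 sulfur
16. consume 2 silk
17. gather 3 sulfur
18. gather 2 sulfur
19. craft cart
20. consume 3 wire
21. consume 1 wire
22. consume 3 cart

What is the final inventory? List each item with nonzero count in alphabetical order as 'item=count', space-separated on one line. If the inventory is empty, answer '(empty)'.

After 1 (gather 2 silk): silk=2
After 2 (gather 3 rubber): rubber=3 silk=2
After 3 (consume 2 silk): rubber=3
After 4 (gather 3 ivory): ivory=3 rubber=3
After 5 (consume 1 rubber): ivory=3 rubber=2
After 6 (gather 3 sulfur): ivory=3 rubber=2 sulfur=3
After 7 (gather 3 ivory): ivory=6 rubber=2 sulfur=3
After 8 (gather 3 quartz): ivory=6 quartz=3 rubber=2 sulfur=3
After 9 (craft wire): ivory=6 quartz=2 rubber=2 sulfur=2 wire=2
After 10 (craft wire): ivory=6 quartz=1 rubber=2 sulfur=1 wire=4
After 11 (craft wire): ivory=6 rubber=2 wire=6
After 12 (gather 3 silk): ivory=6 rubber=2 silk=3 wire=6
After 13 (gather 2 rubber): ivory=6 rubber=4 silk=3 wire=6
After 14 (craft hammer): hammer=3 ivory=2 rubber=1 silk=3 wire=6
After 15 (gather 1 sulfur): hammer=3 ivory=2 rubber=1 silk=3 sulfur=1 wire=6
After 16 (consume 2 silk): hammer=3 ivory=2 rubber=1 silk=1 sulfur=1 wire=6
After 17 (gather 3 sulfur): hammer=3 ivory=2 rubber=1 silk=1 sulfur=4 wire=6
After 18 (gather 2 sulfur): hammer=3 ivory=2 rubber=1 silk=1 sulfur=6 wire=6
After 19 (craft cart): cart=3 hammer=3 ivory=2 rubber=1 sulfur=3 wire=6
After 20 (consume 3 wire): cart=3 hammer=3 ivory=2 rubber=1 sulfur=3 wire=3
After 21 (consume 1 wire): cart=3 hammer=3 ivory=2 rubber=1 sulfur=3 wire=2
After 22 (consume 3 cart): hammer=3 ivory=2 rubber=1 sulfur=3 wire=2

Answer: hammer=3 ivory=2 rubber=1 sulfur=3 wire=2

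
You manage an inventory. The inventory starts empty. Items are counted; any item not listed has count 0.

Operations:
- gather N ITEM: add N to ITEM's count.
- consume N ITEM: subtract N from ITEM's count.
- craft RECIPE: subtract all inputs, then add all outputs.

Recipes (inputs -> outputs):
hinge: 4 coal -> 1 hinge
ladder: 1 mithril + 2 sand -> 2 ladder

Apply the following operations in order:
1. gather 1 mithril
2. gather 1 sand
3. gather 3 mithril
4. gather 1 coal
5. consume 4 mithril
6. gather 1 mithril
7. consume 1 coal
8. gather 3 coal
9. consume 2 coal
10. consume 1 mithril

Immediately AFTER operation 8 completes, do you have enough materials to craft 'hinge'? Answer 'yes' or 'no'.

Answer: no

Derivation:
After 1 (gather 1 mithril): mithril=1
After 2 (gather 1 sand): mithril=1 sand=1
After 3 (gather 3 mithril): mithril=4 sand=1
After 4 (gather 1 coal): coal=1 mithril=4 sand=1
After 5 (consume 4 mithril): coal=1 sand=1
After 6 (gather 1 mithril): coal=1 mithril=1 sand=1
After 7 (consume 1 coal): mithril=1 sand=1
After 8 (gather 3 coal): coal=3 mithril=1 sand=1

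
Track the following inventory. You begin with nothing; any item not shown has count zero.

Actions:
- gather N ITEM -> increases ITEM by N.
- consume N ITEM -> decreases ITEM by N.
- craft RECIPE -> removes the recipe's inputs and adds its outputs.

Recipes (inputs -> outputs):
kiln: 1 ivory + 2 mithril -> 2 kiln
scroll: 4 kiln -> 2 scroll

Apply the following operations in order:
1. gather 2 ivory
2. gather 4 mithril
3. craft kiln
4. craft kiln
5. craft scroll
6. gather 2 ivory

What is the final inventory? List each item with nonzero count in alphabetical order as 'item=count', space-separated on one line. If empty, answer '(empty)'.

After 1 (gather 2 ivory): ivory=2
After 2 (gather 4 mithril): ivory=2 mithril=4
After 3 (craft kiln): ivory=1 kiln=2 mithril=2
After 4 (craft kiln): kiln=4
After 5 (craft scroll): scroll=2
After 6 (gather 2 ivory): ivory=2 scroll=2

Answer: ivory=2 scroll=2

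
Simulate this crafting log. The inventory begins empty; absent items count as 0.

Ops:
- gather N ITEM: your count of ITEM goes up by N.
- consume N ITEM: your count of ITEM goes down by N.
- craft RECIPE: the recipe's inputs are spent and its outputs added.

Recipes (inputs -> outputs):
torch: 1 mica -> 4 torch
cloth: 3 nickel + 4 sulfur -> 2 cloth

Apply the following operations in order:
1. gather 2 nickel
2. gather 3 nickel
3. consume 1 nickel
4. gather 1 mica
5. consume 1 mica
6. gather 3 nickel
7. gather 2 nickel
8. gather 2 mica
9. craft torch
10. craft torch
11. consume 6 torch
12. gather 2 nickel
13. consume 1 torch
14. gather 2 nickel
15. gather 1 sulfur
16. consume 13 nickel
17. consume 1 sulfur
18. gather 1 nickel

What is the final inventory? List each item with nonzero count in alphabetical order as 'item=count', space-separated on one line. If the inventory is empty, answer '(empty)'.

After 1 (gather 2 nickel): nickel=2
After 2 (gather 3 nickel): nickel=5
After 3 (consume 1 nickel): nickel=4
After 4 (gather 1 mica): mica=1 nickel=4
After 5 (consume 1 mica): nickel=4
After 6 (gather 3 nickel): nickel=7
After 7 (gather 2 nickel): nickel=9
After 8 (gather 2 mica): mica=2 nickel=9
After 9 (craft torch): mica=1 nickel=9 torch=4
After 10 (craft torch): nickel=9 torch=8
After 11 (consume 6 torch): nickel=9 torch=2
After 12 (gather 2 nickel): nickel=11 torch=2
After 13 (consume 1 torch): nickel=11 torch=1
After 14 (gather 2 nickel): nickel=13 torch=1
After 15 (gather 1 sulfur): nickel=13 sulfur=1 torch=1
After 16 (consume 13 nickel): sulfur=1 torch=1
After 17 (consume 1 sulfur): torch=1
After 18 (gather 1 nickel): nickel=1 torch=1

Answer: nickel=1 torch=1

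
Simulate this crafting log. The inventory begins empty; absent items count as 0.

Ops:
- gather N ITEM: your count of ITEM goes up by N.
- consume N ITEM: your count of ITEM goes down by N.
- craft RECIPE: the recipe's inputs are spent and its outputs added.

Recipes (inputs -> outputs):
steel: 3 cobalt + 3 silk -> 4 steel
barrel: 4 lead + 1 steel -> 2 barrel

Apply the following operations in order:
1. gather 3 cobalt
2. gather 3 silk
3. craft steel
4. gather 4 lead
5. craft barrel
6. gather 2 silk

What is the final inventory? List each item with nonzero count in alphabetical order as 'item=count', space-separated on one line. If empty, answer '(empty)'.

Answer: barrel=2 silk=2 steel=3

Derivation:
After 1 (gather 3 cobalt): cobalt=3
After 2 (gather 3 silk): cobalt=3 silk=3
After 3 (craft steel): steel=4
After 4 (gather 4 lead): lead=4 steel=4
After 5 (craft barrel): barrel=2 steel=3
After 6 (gather 2 silk): barrel=2 silk=2 steel=3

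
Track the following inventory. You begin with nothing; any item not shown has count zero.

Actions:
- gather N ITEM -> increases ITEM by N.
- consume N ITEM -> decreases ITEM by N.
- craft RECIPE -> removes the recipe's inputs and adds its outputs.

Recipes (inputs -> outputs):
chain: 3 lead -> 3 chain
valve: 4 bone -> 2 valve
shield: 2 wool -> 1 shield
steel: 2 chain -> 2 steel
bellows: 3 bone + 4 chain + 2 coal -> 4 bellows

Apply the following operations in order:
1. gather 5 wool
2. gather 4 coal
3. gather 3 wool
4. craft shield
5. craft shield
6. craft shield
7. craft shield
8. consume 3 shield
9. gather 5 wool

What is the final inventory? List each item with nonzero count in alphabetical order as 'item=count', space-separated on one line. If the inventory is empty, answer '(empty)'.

After 1 (gather 5 wool): wool=5
After 2 (gather 4 coal): coal=4 wool=5
After 3 (gather 3 wool): coal=4 wool=8
After 4 (craft shield): coal=4 shield=1 wool=6
After 5 (craft shield): coal=4 shield=2 wool=4
After 6 (craft shield): coal=4 shield=3 wool=2
After 7 (craft shield): coal=4 shield=4
After 8 (consume 3 shield): coal=4 shield=1
After 9 (gather 5 wool): coal=4 shield=1 wool=5

Answer: coal=4 shield=1 wool=5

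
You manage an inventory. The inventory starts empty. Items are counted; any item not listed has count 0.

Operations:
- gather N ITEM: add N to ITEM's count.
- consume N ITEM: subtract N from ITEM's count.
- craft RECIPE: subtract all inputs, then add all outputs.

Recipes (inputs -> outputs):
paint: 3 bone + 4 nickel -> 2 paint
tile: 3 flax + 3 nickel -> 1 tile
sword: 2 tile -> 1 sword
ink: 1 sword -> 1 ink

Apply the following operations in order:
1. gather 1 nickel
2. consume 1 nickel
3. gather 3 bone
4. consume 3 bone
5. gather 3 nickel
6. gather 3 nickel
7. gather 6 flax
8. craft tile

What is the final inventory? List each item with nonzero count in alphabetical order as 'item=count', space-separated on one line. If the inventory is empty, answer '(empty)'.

Answer: flax=3 nickel=3 tile=1

Derivation:
After 1 (gather 1 nickel): nickel=1
After 2 (consume 1 nickel): (empty)
After 3 (gather 3 bone): bone=3
After 4 (consume 3 bone): (empty)
After 5 (gather 3 nickel): nickel=3
After 6 (gather 3 nickel): nickel=6
After 7 (gather 6 flax): flax=6 nickel=6
After 8 (craft tile): flax=3 nickel=3 tile=1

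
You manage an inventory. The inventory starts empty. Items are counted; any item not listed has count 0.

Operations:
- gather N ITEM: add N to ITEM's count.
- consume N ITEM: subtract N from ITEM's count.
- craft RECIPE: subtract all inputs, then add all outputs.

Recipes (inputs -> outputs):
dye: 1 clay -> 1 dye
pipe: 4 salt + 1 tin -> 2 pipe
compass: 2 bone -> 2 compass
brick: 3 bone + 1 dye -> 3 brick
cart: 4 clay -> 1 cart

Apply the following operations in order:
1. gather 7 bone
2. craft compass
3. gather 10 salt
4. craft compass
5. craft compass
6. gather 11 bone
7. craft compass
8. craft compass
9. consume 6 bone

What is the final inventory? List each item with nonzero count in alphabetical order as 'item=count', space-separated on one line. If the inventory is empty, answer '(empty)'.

After 1 (gather 7 bone): bone=7
After 2 (craft compass): bone=5 compass=2
After 3 (gather 10 salt): bone=5 compass=2 salt=10
After 4 (craft compass): bone=3 compass=4 salt=10
After 5 (craft compass): bone=1 compass=6 salt=10
After 6 (gather 11 bone): bone=12 compass=6 salt=10
After 7 (craft compass): bone=10 compass=8 salt=10
After 8 (craft compass): bone=8 compass=10 salt=10
After 9 (consume 6 bone): bone=2 compass=10 salt=10

Answer: bone=2 compass=10 salt=10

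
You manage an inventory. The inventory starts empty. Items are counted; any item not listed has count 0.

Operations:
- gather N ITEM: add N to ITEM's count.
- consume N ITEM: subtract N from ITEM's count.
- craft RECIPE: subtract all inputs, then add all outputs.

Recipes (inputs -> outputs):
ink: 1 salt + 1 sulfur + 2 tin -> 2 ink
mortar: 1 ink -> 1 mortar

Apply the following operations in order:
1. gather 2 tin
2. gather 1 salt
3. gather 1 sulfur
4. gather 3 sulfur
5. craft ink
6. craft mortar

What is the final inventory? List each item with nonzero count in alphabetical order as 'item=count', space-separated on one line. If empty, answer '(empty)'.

After 1 (gather 2 tin): tin=2
After 2 (gather 1 salt): salt=1 tin=2
After 3 (gather 1 sulfur): salt=1 sulfur=1 tin=2
After 4 (gather 3 sulfur): salt=1 sulfur=4 tin=2
After 5 (craft ink): ink=2 sulfur=3
After 6 (craft mortar): ink=1 mortar=1 sulfur=3

Answer: ink=1 mortar=1 sulfur=3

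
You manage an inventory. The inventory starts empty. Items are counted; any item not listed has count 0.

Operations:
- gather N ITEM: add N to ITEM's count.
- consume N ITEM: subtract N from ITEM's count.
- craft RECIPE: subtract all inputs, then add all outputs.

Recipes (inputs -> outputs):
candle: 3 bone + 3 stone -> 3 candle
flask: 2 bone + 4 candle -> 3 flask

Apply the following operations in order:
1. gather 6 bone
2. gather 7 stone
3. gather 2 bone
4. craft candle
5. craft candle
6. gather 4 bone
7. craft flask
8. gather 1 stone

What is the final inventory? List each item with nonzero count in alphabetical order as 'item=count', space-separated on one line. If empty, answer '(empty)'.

After 1 (gather 6 bone): bone=6
After 2 (gather 7 stone): bone=6 stone=7
After 3 (gather 2 bone): bone=8 stone=7
After 4 (craft candle): bone=5 candle=3 stone=4
After 5 (craft candle): bone=2 candle=6 stone=1
After 6 (gather 4 bone): bone=6 candle=6 stone=1
After 7 (craft flask): bone=4 candle=2 flask=3 stone=1
After 8 (gather 1 stone): bone=4 candle=2 flask=3 stone=2

Answer: bone=4 candle=2 flask=3 stone=2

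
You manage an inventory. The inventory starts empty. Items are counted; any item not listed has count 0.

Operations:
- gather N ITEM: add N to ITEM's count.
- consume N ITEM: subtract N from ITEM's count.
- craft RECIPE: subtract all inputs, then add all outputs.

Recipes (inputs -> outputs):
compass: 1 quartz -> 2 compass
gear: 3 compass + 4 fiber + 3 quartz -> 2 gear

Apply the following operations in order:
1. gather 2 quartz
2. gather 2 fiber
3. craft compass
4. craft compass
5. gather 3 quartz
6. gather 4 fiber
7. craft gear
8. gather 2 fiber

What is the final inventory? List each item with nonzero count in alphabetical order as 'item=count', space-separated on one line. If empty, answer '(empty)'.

After 1 (gather 2 quartz): quartz=2
After 2 (gather 2 fiber): fiber=2 quartz=2
After 3 (craft compass): compass=2 fiber=2 quartz=1
After 4 (craft compass): compass=4 fiber=2
After 5 (gather 3 quartz): compass=4 fiber=2 quartz=3
After 6 (gather 4 fiber): compass=4 fiber=6 quartz=3
After 7 (craft gear): compass=1 fiber=2 gear=2
After 8 (gather 2 fiber): compass=1 fiber=4 gear=2

Answer: compass=1 fiber=4 gear=2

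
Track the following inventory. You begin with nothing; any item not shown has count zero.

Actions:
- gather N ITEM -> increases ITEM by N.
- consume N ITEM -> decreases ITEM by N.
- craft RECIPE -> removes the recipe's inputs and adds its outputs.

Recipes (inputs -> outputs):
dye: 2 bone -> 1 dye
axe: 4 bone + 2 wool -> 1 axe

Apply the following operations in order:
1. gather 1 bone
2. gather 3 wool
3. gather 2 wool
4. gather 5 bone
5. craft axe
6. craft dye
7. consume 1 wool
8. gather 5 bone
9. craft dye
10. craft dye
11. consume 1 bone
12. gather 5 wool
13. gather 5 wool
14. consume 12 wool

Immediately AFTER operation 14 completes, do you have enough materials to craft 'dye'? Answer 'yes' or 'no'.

After 1 (gather 1 bone): bone=1
After 2 (gather 3 wool): bone=1 wool=3
After 3 (gather 2 wool): bone=1 wool=5
After 4 (gather 5 bone): bone=6 wool=5
After 5 (craft axe): axe=1 bone=2 wool=3
After 6 (craft dye): axe=1 dye=1 wool=3
After 7 (consume 1 wool): axe=1 dye=1 wool=2
After 8 (gather 5 bone): axe=1 bone=5 dye=1 wool=2
After 9 (craft dye): axe=1 bone=3 dye=2 wool=2
After 10 (craft dye): axe=1 bone=1 dye=3 wool=2
After 11 (consume 1 bone): axe=1 dye=3 wool=2
After 12 (gather 5 wool): axe=1 dye=3 wool=7
After 13 (gather 5 wool): axe=1 dye=3 wool=12
After 14 (consume 12 wool): axe=1 dye=3

Answer: no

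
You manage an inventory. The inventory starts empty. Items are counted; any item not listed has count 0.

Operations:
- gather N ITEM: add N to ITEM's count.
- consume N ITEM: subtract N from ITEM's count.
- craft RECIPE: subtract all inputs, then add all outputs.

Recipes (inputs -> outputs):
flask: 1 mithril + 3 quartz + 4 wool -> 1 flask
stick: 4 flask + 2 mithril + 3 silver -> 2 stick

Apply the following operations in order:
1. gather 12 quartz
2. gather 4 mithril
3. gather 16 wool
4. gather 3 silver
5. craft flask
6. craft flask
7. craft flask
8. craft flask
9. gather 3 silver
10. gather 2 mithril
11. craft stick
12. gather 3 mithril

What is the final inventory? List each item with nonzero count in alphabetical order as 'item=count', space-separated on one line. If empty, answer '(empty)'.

Answer: mithril=3 silver=3 stick=2

Derivation:
After 1 (gather 12 quartz): quartz=12
After 2 (gather 4 mithril): mithril=4 quartz=12
After 3 (gather 16 wool): mithril=4 quartz=12 wool=16
After 4 (gather 3 silver): mithril=4 quartz=12 silver=3 wool=16
After 5 (craft flask): flask=1 mithril=3 quartz=9 silver=3 wool=12
After 6 (craft flask): flask=2 mithril=2 quartz=6 silver=3 wool=8
After 7 (craft flask): flask=3 mithril=1 quartz=3 silver=3 wool=4
After 8 (craft flask): flask=4 silver=3
After 9 (gather 3 silver): flask=4 silver=6
After 10 (gather 2 mithril): flask=4 mithril=2 silver=6
After 11 (craft stick): silver=3 stick=2
After 12 (gather 3 mithril): mithril=3 silver=3 stick=2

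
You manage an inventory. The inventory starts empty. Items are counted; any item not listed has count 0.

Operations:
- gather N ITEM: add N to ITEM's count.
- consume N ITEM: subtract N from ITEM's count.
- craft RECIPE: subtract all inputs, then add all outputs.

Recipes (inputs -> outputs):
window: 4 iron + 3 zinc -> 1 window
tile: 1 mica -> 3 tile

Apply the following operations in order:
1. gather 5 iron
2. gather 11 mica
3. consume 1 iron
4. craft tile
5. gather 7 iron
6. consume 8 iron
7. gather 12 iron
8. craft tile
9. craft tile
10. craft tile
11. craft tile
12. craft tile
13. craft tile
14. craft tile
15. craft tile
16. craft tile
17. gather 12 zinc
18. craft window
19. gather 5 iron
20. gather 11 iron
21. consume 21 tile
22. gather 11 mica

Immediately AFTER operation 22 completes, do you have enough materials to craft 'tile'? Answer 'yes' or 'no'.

Answer: yes

Derivation:
After 1 (gather 5 iron): iron=5
After 2 (gather 11 mica): iron=5 mica=11
After 3 (consume 1 iron): iron=4 mica=11
After 4 (craft tile): iron=4 mica=10 tile=3
After 5 (gather 7 iron): iron=11 mica=10 tile=3
After 6 (consume 8 iron): iron=3 mica=10 tile=3
After 7 (gather 12 iron): iron=15 mica=10 tile=3
After 8 (craft tile): iron=15 mica=9 tile=6
After 9 (craft tile): iron=15 mica=8 tile=9
After 10 (craft tile): iron=15 mica=7 tile=12
After 11 (craft tile): iron=15 mica=6 tile=15
After 12 (craft tile): iron=15 mica=5 tile=18
After 13 (craft tile): iron=15 mica=4 tile=21
After 14 (craft tile): iron=15 mica=3 tile=24
After 15 (craft tile): iron=15 mica=2 tile=27
After 16 (craft tile): iron=15 mica=1 tile=30
After 17 (gather 12 zinc): iron=15 mica=1 tile=30 zinc=12
After 18 (craft window): iron=11 mica=1 tile=30 window=1 zinc=9
After 19 (gather 5 iron): iron=16 mica=1 tile=30 window=1 zinc=9
After 20 (gather 11 iron): iron=27 mica=1 tile=30 window=1 zinc=9
After 21 (consume 21 tile): iron=27 mica=1 tile=9 window=1 zinc=9
After 22 (gather 11 mica): iron=27 mica=12 tile=9 window=1 zinc=9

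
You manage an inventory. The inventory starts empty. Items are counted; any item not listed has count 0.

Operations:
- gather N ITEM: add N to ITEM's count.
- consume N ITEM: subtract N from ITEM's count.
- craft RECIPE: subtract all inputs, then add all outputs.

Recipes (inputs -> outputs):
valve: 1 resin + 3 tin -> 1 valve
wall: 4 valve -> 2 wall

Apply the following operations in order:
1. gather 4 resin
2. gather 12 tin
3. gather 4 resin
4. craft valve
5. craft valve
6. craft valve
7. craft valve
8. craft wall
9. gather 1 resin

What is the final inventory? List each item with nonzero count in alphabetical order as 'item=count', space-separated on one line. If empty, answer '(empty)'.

Answer: resin=5 wall=2

Derivation:
After 1 (gather 4 resin): resin=4
After 2 (gather 12 tin): resin=4 tin=12
After 3 (gather 4 resin): resin=8 tin=12
After 4 (craft valve): resin=7 tin=9 valve=1
After 5 (craft valve): resin=6 tin=6 valve=2
After 6 (craft valve): resin=5 tin=3 valve=3
After 7 (craft valve): resin=4 valve=4
After 8 (craft wall): resin=4 wall=2
After 9 (gather 1 resin): resin=5 wall=2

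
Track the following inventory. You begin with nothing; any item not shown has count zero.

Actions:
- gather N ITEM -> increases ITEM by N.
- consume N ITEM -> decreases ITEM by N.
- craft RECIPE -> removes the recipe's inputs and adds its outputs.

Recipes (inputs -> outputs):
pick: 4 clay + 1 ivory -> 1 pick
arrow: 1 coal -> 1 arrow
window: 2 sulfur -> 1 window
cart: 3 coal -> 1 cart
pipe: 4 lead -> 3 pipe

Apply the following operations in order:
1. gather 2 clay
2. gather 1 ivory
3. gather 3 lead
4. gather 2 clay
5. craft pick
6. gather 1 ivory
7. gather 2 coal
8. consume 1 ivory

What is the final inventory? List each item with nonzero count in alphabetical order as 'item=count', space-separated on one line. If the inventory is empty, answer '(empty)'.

After 1 (gather 2 clay): clay=2
After 2 (gather 1 ivory): clay=2 ivory=1
After 3 (gather 3 lead): clay=2 ivory=1 lead=3
After 4 (gather 2 clay): clay=4 ivory=1 lead=3
After 5 (craft pick): lead=3 pick=1
After 6 (gather 1 ivory): ivory=1 lead=3 pick=1
After 7 (gather 2 coal): coal=2 ivory=1 lead=3 pick=1
After 8 (consume 1 ivory): coal=2 lead=3 pick=1

Answer: coal=2 lead=3 pick=1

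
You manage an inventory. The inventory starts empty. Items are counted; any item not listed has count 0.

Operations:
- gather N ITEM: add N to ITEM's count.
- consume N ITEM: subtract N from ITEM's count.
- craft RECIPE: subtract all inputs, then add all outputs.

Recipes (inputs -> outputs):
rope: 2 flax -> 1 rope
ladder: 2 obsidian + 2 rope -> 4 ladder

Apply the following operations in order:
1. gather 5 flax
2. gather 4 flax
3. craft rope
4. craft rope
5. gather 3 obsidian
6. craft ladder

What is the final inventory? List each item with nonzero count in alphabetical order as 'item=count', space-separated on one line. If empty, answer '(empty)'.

After 1 (gather 5 flax): flax=5
After 2 (gather 4 flax): flax=9
After 3 (craft rope): flax=7 rope=1
After 4 (craft rope): flax=5 rope=2
After 5 (gather 3 obsidian): flax=5 obsidian=3 rope=2
After 6 (craft ladder): flax=5 ladder=4 obsidian=1

Answer: flax=5 ladder=4 obsidian=1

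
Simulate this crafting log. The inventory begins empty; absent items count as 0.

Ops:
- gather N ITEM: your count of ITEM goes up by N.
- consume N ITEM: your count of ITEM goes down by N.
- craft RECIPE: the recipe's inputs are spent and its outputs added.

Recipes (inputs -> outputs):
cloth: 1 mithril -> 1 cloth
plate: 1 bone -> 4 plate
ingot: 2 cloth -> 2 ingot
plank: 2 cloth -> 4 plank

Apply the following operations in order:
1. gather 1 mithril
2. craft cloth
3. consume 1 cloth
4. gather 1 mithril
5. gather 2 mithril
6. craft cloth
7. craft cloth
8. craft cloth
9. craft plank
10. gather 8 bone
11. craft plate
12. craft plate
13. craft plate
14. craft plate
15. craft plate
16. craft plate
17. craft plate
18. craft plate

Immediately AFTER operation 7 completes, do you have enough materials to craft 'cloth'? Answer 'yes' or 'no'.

Answer: yes

Derivation:
After 1 (gather 1 mithril): mithril=1
After 2 (craft cloth): cloth=1
After 3 (consume 1 cloth): (empty)
After 4 (gather 1 mithril): mithril=1
After 5 (gather 2 mithril): mithril=3
After 6 (craft cloth): cloth=1 mithril=2
After 7 (craft cloth): cloth=2 mithril=1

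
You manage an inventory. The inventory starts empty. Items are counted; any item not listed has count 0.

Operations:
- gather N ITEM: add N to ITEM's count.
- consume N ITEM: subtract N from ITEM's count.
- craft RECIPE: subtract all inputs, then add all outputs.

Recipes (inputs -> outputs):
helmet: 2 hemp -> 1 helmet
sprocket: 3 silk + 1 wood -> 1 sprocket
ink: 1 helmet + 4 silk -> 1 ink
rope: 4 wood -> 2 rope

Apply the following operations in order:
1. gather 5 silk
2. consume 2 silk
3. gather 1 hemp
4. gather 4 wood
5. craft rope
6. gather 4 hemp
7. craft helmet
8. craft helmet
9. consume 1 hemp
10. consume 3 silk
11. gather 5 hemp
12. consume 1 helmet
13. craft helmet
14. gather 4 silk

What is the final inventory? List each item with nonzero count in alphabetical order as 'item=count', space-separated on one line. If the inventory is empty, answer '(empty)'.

Answer: helmet=2 hemp=3 rope=2 silk=4

Derivation:
After 1 (gather 5 silk): silk=5
After 2 (consume 2 silk): silk=3
After 3 (gather 1 hemp): hemp=1 silk=3
After 4 (gather 4 wood): hemp=1 silk=3 wood=4
After 5 (craft rope): hemp=1 rope=2 silk=3
After 6 (gather 4 hemp): hemp=5 rope=2 silk=3
After 7 (craft helmet): helmet=1 hemp=3 rope=2 silk=3
After 8 (craft helmet): helmet=2 hemp=1 rope=2 silk=3
After 9 (consume 1 hemp): helmet=2 rope=2 silk=3
After 10 (consume 3 silk): helmet=2 rope=2
After 11 (gather 5 hemp): helmet=2 hemp=5 rope=2
After 12 (consume 1 helmet): helmet=1 hemp=5 rope=2
After 13 (craft helmet): helmet=2 hemp=3 rope=2
After 14 (gather 4 silk): helmet=2 hemp=3 rope=2 silk=4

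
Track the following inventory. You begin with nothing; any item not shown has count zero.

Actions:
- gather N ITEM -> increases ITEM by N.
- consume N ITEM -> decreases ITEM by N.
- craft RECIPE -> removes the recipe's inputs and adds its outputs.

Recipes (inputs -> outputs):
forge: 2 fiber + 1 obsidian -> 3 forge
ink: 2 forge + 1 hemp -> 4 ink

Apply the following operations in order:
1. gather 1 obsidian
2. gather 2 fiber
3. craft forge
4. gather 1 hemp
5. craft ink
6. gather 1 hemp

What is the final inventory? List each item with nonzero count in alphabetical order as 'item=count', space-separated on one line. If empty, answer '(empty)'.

Answer: forge=1 hemp=1 ink=4

Derivation:
After 1 (gather 1 obsidian): obsidian=1
After 2 (gather 2 fiber): fiber=2 obsidian=1
After 3 (craft forge): forge=3
After 4 (gather 1 hemp): forge=3 hemp=1
After 5 (craft ink): forge=1 ink=4
After 6 (gather 1 hemp): forge=1 hemp=1 ink=4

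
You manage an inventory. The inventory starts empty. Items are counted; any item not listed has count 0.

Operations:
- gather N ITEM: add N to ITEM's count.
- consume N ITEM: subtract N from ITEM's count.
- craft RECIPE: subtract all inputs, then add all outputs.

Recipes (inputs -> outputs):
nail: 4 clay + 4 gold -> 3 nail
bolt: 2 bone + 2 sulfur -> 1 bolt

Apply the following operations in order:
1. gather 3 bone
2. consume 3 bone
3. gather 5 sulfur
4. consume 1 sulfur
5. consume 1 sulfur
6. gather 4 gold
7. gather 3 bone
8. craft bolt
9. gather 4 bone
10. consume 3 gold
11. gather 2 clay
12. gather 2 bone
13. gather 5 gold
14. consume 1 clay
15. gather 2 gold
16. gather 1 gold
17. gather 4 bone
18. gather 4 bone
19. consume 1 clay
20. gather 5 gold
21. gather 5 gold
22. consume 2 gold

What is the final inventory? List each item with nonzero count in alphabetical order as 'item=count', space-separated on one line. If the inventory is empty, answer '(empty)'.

After 1 (gather 3 bone): bone=3
After 2 (consume 3 bone): (empty)
After 3 (gather 5 sulfur): sulfur=5
After 4 (consume 1 sulfur): sulfur=4
After 5 (consume 1 sulfur): sulfur=3
After 6 (gather 4 gold): gold=4 sulfur=3
After 7 (gather 3 bone): bone=3 gold=4 sulfur=3
After 8 (craft bolt): bolt=1 bone=1 gold=4 sulfur=1
After 9 (gather 4 bone): bolt=1 bone=5 gold=4 sulfur=1
After 10 (consume 3 gold): bolt=1 bone=5 gold=1 sulfur=1
After 11 (gather 2 clay): bolt=1 bone=5 clay=2 gold=1 sulfur=1
After 12 (gather 2 bone): bolt=1 bone=7 clay=2 gold=1 sulfur=1
After 13 (gather 5 gold): bolt=1 bone=7 clay=2 gold=6 sulfur=1
After 14 (consume 1 clay): bolt=1 bone=7 clay=1 gold=6 sulfur=1
After 15 (gather 2 gold): bolt=1 bone=7 clay=1 gold=8 sulfur=1
After 16 (gather 1 gold): bolt=1 bone=7 clay=1 gold=9 sulfur=1
After 17 (gather 4 bone): bolt=1 bone=11 clay=1 gold=9 sulfur=1
After 18 (gather 4 bone): bolt=1 bone=15 clay=1 gold=9 sulfur=1
After 19 (consume 1 clay): bolt=1 bone=15 gold=9 sulfur=1
After 20 (gather 5 gold): bolt=1 bone=15 gold=14 sulfur=1
After 21 (gather 5 gold): bolt=1 bone=15 gold=19 sulfur=1
After 22 (consume 2 gold): bolt=1 bone=15 gold=17 sulfur=1

Answer: bolt=1 bone=15 gold=17 sulfur=1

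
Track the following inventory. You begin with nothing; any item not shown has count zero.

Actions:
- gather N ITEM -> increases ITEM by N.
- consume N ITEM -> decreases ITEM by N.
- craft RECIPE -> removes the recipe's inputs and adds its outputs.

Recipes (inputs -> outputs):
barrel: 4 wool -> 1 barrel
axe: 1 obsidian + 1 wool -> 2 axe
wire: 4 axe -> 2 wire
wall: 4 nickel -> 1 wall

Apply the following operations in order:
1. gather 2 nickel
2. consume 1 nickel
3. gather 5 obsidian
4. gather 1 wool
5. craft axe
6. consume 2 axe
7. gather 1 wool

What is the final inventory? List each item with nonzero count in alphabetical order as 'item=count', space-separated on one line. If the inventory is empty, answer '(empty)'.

After 1 (gather 2 nickel): nickel=2
After 2 (consume 1 nickel): nickel=1
After 3 (gather 5 obsidian): nickel=1 obsidian=5
After 4 (gather 1 wool): nickel=1 obsidian=5 wool=1
After 5 (craft axe): axe=2 nickel=1 obsidian=4
After 6 (consume 2 axe): nickel=1 obsidian=4
After 7 (gather 1 wool): nickel=1 obsidian=4 wool=1

Answer: nickel=1 obsidian=4 wool=1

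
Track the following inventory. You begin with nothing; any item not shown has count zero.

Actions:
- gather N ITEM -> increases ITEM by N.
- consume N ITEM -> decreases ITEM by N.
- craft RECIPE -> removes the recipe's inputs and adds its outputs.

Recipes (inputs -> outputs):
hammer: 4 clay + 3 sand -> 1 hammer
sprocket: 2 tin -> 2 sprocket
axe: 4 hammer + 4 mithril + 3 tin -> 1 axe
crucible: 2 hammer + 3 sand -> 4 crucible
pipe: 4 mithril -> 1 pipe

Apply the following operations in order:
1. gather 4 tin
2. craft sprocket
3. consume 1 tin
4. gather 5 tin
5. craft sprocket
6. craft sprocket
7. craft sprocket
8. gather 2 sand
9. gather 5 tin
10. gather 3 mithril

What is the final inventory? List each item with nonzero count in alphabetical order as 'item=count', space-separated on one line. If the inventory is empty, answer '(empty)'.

After 1 (gather 4 tin): tin=4
After 2 (craft sprocket): sprocket=2 tin=2
After 3 (consume 1 tin): sprocket=2 tin=1
After 4 (gather 5 tin): sprocket=2 tin=6
After 5 (craft sprocket): sprocket=4 tin=4
After 6 (craft sprocket): sprocket=6 tin=2
After 7 (craft sprocket): sprocket=8
After 8 (gather 2 sand): sand=2 sprocket=8
After 9 (gather 5 tin): sand=2 sprocket=8 tin=5
After 10 (gather 3 mithril): mithril=3 sand=2 sprocket=8 tin=5

Answer: mithril=3 sand=2 sprocket=8 tin=5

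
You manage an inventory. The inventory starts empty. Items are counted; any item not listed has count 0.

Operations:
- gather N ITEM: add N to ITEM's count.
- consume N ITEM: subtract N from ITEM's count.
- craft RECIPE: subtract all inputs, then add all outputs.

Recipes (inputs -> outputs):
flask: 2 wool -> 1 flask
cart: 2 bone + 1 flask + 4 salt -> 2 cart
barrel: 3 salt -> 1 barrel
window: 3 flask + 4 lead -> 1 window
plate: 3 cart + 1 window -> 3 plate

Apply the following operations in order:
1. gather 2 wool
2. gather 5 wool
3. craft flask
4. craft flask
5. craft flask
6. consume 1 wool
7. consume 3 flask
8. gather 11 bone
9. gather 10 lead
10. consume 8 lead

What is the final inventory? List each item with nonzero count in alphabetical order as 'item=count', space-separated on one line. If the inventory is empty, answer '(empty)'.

After 1 (gather 2 wool): wool=2
After 2 (gather 5 wool): wool=7
After 3 (craft flask): flask=1 wool=5
After 4 (craft flask): flask=2 wool=3
After 5 (craft flask): flask=3 wool=1
After 6 (consume 1 wool): flask=3
After 7 (consume 3 flask): (empty)
After 8 (gather 11 bone): bone=11
After 9 (gather 10 lead): bone=11 lead=10
After 10 (consume 8 lead): bone=11 lead=2

Answer: bone=11 lead=2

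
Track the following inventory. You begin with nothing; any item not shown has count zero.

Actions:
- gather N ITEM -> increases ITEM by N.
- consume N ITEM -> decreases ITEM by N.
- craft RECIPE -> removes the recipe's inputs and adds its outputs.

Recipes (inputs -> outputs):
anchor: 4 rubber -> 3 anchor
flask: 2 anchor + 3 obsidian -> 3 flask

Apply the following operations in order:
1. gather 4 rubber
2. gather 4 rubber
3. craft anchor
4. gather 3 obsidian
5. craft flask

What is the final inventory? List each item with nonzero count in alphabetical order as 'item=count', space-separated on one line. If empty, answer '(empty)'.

After 1 (gather 4 rubber): rubber=4
After 2 (gather 4 rubber): rubber=8
After 3 (craft anchor): anchor=3 rubber=4
After 4 (gather 3 obsidian): anchor=3 obsidian=3 rubber=4
After 5 (craft flask): anchor=1 flask=3 rubber=4

Answer: anchor=1 flask=3 rubber=4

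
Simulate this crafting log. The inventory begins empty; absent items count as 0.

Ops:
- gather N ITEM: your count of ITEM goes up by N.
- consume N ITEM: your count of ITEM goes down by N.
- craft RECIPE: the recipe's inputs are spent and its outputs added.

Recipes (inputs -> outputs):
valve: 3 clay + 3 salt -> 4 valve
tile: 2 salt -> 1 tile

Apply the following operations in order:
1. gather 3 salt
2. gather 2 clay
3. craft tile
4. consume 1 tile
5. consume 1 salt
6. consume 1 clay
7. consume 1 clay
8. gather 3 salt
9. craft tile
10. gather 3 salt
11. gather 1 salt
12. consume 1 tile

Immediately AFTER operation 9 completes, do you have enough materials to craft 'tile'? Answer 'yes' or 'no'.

Answer: no

Derivation:
After 1 (gather 3 salt): salt=3
After 2 (gather 2 clay): clay=2 salt=3
After 3 (craft tile): clay=2 salt=1 tile=1
After 4 (consume 1 tile): clay=2 salt=1
After 5 (consume 1 salt): clay=2
After 6 (consume 1 clay): clay=1
After 7 (consume 1 clay): (empty)
After 8 (gather 3 salt): salt=3
After 9 (craft tile): salt=1 tile=1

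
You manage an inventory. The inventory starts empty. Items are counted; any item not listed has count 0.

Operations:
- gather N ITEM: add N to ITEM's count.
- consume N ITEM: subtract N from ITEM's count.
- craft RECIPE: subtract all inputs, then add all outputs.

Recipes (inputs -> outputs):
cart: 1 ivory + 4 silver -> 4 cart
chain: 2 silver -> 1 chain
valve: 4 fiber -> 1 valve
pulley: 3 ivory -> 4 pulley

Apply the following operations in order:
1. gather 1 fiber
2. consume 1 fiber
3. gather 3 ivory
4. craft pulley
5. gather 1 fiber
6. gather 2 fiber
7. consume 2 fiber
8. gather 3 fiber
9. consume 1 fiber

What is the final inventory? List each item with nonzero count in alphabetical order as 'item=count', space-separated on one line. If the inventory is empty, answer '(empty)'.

After 1 (gather 1 fiber): fiber=1
After 2 (consume 1 fiber): (empty)
After 3 (gather 3 ivory): ivory=3
After 4 (craft pulley): pulley=4
After 5 (gather 1 fiber): fiber=1 pulley=4
After 6 (gather 2 fiber): fiber=3 pulley=4
After 7 (consume 2 fiber): fiber=1 pulley=4
After 8 (gather 3 fiber): fiber=4 pulley=4
After 9 (consume 1 fiber): fiber=3 pulley=4

Answer: fiber=3 pulley=4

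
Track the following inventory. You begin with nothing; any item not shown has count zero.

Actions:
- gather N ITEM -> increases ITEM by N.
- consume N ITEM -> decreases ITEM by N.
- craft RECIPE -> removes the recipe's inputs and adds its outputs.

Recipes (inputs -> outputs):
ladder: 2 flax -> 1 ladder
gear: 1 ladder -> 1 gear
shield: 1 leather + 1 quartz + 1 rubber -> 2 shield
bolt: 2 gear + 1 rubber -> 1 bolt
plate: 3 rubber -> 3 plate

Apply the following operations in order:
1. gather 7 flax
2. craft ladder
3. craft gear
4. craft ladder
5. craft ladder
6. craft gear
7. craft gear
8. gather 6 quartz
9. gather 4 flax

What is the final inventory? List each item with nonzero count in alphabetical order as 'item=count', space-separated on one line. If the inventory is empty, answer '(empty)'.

After 1 (gather 7 flax): flax=7
After 2 (craft ladder): flax=5 ladder=1
After 3 (craft gear): flax=5 gear=1
After 4 (craft ladder): flax=3 gear=1 ladder=1
After 5 (craft ladder): flax=1 gear=1 ladder=2
After 6 (craft gear): flax=1 gear=2 ladder=1
After 7 (craft gear): flax=1 gear=3
After 8 (gather 6 quartz): flax=1 gear=3 quartz=6
After 9 (gather 4 flax): flax=5 gear=3 quartz=6

Answer: flax=5 gear=3 quartz=6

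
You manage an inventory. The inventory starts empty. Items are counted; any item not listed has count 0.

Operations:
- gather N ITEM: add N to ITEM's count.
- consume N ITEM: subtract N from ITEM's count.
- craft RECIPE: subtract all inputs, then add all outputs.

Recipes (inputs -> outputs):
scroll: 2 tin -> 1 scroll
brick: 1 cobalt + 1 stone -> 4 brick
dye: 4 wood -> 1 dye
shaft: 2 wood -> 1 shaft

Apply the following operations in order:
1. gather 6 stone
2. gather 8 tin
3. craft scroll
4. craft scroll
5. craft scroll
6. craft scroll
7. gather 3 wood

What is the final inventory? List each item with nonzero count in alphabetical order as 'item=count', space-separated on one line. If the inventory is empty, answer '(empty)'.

Answer: scroll=4 stone=6 wood=3

Derivation:
After 1 (gather 6 stone): stone=6
After 2 (gather 8 tin): stone=6 tin=8
After 3 (craft scroll): scroll=1 stone=6 tin=6
After 4 (craft scroll): scroll=2 stone=6 tin=4
After 5 (craft scroll): scroll=3 stone=6 tin=2
After 6 (craft scroll): scroll=4 stone=6
After 7 (gather 3 wood): scroll=4 stone=6 wood=3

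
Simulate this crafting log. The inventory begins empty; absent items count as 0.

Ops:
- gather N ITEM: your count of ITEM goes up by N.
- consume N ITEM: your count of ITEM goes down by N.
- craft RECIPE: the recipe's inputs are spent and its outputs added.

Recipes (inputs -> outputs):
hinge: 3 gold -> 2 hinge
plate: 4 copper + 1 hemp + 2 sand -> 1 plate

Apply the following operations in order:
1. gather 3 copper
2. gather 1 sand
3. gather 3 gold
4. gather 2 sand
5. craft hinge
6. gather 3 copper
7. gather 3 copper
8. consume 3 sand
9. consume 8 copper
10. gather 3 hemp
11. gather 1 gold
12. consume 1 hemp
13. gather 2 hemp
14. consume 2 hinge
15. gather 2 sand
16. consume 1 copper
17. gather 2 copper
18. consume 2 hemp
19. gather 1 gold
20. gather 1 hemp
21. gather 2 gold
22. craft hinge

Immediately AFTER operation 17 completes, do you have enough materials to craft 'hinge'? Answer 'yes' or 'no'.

After 1 (gather 3 copper): copper=3
After 2 (gather 1 sand): copper=3 sand=1
After 3 (gather 3 gold): copper=3 gold=3 sand=1
After 4 (gather 2 sand): copper=3 gold=3 sand=3
After 5 (craft hinge): copper=3 hinge=2 sand=3
After 6 (gather 3 copper): copper=6 hinge=2 sand=3
After 7 (gather 3 copper): copper=9 hinge=2 sand=3
After 8 (consume 3 sand): copper=9 hinge=2
After 9 (consume 8 copper): copper=1 hinge=2
After 10 (gather 3 hemp): copper=1 hemp=3 hinge=2
After 11 (gather 1 gold): copper=1 gold=1 hemp=3 hinge=2
After 12 (consume 1 hemp): copper=1 gold=1 hemp=2 hinge=2
After 13 (gather 2 hemp): copper=1 gold=1 hemp=4 hinge=2
After 14 (consume 2 hinge): copper=1 gold=1 hemp=4
After 15 (gather 2 sand): copper=1 gold=1 hemp=4 sand=2
After 16 (consume 1 copper): gold=1 hemp=4 sand=2
After 17 (gather 2 copper): copper=2 gold=1 hemp=4 sand=2

Answer: no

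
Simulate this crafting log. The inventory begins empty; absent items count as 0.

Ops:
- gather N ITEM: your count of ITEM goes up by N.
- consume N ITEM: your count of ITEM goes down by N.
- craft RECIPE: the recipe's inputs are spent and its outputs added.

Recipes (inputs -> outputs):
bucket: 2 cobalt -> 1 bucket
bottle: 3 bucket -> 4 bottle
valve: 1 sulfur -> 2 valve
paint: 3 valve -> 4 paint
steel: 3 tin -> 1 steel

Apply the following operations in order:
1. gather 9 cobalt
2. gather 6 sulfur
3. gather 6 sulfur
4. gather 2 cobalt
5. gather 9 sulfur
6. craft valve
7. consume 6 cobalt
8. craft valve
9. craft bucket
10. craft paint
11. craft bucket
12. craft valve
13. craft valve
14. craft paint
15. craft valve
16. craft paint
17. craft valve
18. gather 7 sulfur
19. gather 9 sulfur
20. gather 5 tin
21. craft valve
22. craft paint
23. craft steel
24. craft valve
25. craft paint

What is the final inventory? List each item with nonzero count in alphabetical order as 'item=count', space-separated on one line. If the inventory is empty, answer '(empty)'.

After 1 (gather 9 cobalt): cobalt=9
After 2 (gather 6 sulfur): cobalt=9 sulfur=6
After 3 (gather 6 sulfur): cobalt=9 sulfur=12
After 4 (gather 2 cobalt): cobalt=11 sulfur=12
After 5 (gather 9 sulfur): cobalt=11 sulfur=21
After 6 (craft valve): cobalt=11 sulfur=20 valve=2
After 7 (consume 6 cobalt): cobalt=5 sulfur=20 valve=2
After 8 (craft valve): cobalt=5 sulfur=19 valve=4
After 9 (craft bucket): bucket=1 cobalt=3 sulfur=19 valve=4
After 10 (craft paint): bucket=1 cobalt=3 paint=4 sulfur=19 valve=1
After 11 (craft bucket): bucket=2 cobalt=1 paint=4 sulfur=19 valve=1
After 12 (craft valve): bucket=2 cobalt=1 paint=4 sulfur=18 valve=3
After 13 (craft valve): bucket=2 cobalt=1 paint=4 sulfur=17 valve=5
After 14 (craft paint): bucket=2 cobalt=1 paint=8 sulfur=17 valve=2
After 15 (craft valve): bucket=2 cobalt=1 paint=8 sulfur=16 valve=4
After 16 (craft paint): bucket=2 cobalt=1 paint=12 sulfur=16 valve=1
After 17 (craft valve): bucket=2 cobalt=1 paint=12 sulfur=15 valve=3
After 18 (gather 7 sulfur): bucket=2 cobalt=1 paint=12 sulfur=22 valve=3
After 19 (gather 9 sulfur): bucket=2 cobalt=1 paint=12 sulfur=31 valve=3
After 20 (gather 5 tin): bucket=2 cobalt=1 paint=12 sulfur=31 tin=5 valve=3
After 21 (craft valve): bucket=2 cobalt=1 paint=12 sulfur=30 tin=5 valve=5
After 22 (craft paint): bucket=2 cobalt=1 paint=16 sulfur=30 tin=5 valve=2
After 23 (craft steel): bucket=2 cobalt=1 paint=16 steel=1 sulfur=30 tin=2 valve=2
After 24 (craft valve): bucket=2 cobalt=1 paint=16 steel=1 sulfur=29 tin=2 valve=4
After 25 (craft paint): bucket=2 cobalt=1 paint=20 steel=1 sulfur=29 tin=2 valve=1

Answer: bucket=2 cobalt=1 paint=20 steel=1 sulfur=29 tin=2 valve=1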